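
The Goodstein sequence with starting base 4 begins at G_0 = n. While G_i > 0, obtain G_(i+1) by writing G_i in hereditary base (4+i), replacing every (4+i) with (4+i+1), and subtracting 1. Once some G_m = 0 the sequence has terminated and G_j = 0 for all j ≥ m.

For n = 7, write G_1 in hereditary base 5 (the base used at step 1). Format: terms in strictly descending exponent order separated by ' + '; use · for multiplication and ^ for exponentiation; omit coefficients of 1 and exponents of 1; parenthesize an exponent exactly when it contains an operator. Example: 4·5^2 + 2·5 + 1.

5 + 2

step 0: 7 = 4 + 3; sub 5 for 4: 5 + 3; = 8; G_1 = 8−1 = 7
step 1: 7 = 5 + 2; sub 6 for 5: 6 + 2; = 8; G_2 = 8−1 = 7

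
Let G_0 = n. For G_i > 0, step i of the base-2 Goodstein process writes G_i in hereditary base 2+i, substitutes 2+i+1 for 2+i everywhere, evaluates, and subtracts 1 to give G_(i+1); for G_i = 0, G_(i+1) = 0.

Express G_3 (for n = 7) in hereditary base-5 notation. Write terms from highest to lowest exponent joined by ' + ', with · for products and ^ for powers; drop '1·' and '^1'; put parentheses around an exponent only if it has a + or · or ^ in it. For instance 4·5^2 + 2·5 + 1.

i=0: 7 = 2^2 + 2 + 1 (b=2); 2→3: 3^3 + 3 + 1 = 31; 31−1 = 30
i=1: 30 = 3^3 + 3 (b=3); 3→4: 4^4 + 4 = 260; 260−1 = 259
i=2: 259 = 4^4 + 3 (b=4); 4→5: 5^5 + 3 = 3128; 3128−1 = 3127
i=3: 3127 = 5^5 + 2 (b=5); 5→6: 6^6 + 2 = 46658; 46658−1 = 46657

5^5 + 2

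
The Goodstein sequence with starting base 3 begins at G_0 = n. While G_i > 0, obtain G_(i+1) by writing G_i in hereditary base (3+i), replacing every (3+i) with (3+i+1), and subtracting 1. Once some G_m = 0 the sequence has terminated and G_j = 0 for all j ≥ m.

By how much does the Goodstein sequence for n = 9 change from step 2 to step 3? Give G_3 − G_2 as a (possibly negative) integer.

G_0 = 9. HB_3(9) = 3^2. Bump = 16. G_1 = 15.
G_1 = 15. HB_4(15) = 3·4 + 3. Bump = 18. G_2 = 17.
G_2 = 17. HB_5(17) = 3·5 + 2. Bump = 20. G_3 = 19.

2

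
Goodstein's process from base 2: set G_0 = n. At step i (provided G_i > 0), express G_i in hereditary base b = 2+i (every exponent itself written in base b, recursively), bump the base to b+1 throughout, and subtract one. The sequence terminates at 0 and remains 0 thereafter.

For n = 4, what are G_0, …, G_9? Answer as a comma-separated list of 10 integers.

(0) 4|_2 = 2^2 ↦ 3^3|_3 = 27 ⇒ 26
(1) 26|_3 = 2·3^2 + 2·3 + 2 ↦ 2·4^2 + 2·4 + 2|_4 = 42 ⇒ 41
(2) 41|_4 = 2·4^2 + 2·4 + 1 ↦ 2·5^2 + 2·5 + 1|_5 = 61 ⇒ 60
(3) 60|_5 = 2·5^2 + 2·5 ↦ 2·6^2 + 2·6|_6 = 84 ⇒ 83
(4) 83|_6 = 2·6^2 + 6 + 5 ↦ 2·7^2 + 7 + 5|_7 = 110 ⇒ 109
(5) 109|_7 = 2·7^2 + 7 + 4 ↦ 2·8^2 + 8 + 4|_8 = 140 ⇒ 139
(6) 139|_8 = 2·8^2 + 8 + 3 ↦ 2·9^2 + 9 + 3|_9 = 174 ⇒ 173
(7) 173|_9 = 2·9^2 + 9 + 2 ↦ 2·10^2 + 10 + 2|_10 = 212 ⇒ 211
(8) 211|_10 = 2·10^2 + 10 + 1 ↦ 2·11^2 + 11 + 1|_11 = 254 ⇒ 253

4, 26, 41, 60, 83, 109, 139, 173, 211, 253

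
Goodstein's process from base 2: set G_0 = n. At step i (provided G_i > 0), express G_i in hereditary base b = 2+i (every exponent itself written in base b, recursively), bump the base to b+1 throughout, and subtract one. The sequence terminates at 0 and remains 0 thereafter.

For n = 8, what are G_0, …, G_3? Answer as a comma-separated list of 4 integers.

step 0: 8 = 2^(2 + 1); sub 3 for 2: 3^(3 + 1); = 81; G_1 = 81−1 = 80
step 1: 80 = 2·3^3 + 2·3^2 + 2·3 + 2; sub 4 for 3: 2·4^4 + 2·4^2 + 2·4 + 2; = 554; G_2 = 554−1 = 553
step 2: 553 = 2·4^4 + 2·4^2 + 2·4 + 1; sub 5 for 4: 2·5^5 + 2·5^2 + 2·5 + 1; = 6311; G_3 = 6311−1 = 6310

8, 80, 553, 6310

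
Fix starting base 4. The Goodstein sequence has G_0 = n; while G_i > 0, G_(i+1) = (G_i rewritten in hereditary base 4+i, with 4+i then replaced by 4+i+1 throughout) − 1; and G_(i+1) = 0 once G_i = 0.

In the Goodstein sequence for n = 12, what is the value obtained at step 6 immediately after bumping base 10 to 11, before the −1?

[0] 12 ≡ 3·4 (base 4). Lift 5: 15. −1: 14.
[1] 14 ≡ 2·5 + 4 (base 5). Lift 6: 16. −1: 15.
[2] 15 ≡ 2·6 + 3 (base 6). Lift 7: 17. −1: 16.
[3] 16 ≡ 2·7 + 2 (base 7). Lift 8: 18. −1: 17.
[4] 17 ≡ 2·8 + 1 (base 8). Lift 9: 19. −1: 18.
[5] 18 ≡ 2·9 (base 9). Lift 10: 20. −1: 19.
[6] 19 ≡ 10 + 9 (base 10). Lift 11: 20. −1: 19.

20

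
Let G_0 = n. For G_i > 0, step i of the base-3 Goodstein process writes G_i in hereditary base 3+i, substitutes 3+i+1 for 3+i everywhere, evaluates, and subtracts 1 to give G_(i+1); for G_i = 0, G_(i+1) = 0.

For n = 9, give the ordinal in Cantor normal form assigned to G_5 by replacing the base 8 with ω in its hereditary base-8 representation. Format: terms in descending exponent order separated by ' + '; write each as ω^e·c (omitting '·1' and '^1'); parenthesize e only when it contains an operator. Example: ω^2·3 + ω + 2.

ω·2 + 7

(0) 9|_3 = 3^2 ↦ 4^2|_4 = 16 ⇒ 15
(1) 15|_4 = 3·4 + 3 ↦ 3·5 + 3|_5 = 18 ⇒ 17
(2) 17|_5 = 3·5 + 2 ↦ 3·6 + 2|_6 = 20 ⇒ 19
(3) 19|_6 = 3·6 + 1 ↦ 3·7 + 1|_7 = 22 ⇒ 21
(4) 21|_7 = 3·7 ↦ 3·8|_8 = 24 ⇒ 23
(5) 23|_8 = 2·8 + 7 ↦ 2·9 + 7|_9 = 25 ⇒ 24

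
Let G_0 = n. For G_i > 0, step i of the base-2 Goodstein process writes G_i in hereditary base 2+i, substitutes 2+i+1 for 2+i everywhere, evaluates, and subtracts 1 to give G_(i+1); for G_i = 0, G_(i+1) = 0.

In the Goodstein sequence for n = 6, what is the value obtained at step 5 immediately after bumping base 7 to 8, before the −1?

187244

6 —HB2→ 2^2 + 2 —bump→ 3^3 + 3 = 30 —(−1)→ 29
29 —HB3→ 3^3 + 2 —bump→ 4^4 + 2 = 258 —(−1)→ 257
257 —HB4→ 4^4 + 1 —bump→ 5^5 + 1 = 3126 —(−1)→ 3125
3125 —HB5→ 5^5 —bump→ 6^6 = 46656 —(−1)→ 46655
46655 —HB6→ 5·6^5 + 5·6^4 + 5·6^3 + 5·6^2 + 5·6 + 5 —bump→ 5·7^5 + 5·7^4 + 5·7^3 + 5·7^2 + 5·7 + 5 = 98040 —(−1)→ 98039
98039 —HB7→ 5·7^5 + 5·7^4 + 5·7^3 + 5·7^2 + 5·7 + 4 —bump→ 5·8^5 + 5·8^4 + 5·8^3 + 5·8^2 + 5·8 + 4 = 187244 —(−1)→ 187243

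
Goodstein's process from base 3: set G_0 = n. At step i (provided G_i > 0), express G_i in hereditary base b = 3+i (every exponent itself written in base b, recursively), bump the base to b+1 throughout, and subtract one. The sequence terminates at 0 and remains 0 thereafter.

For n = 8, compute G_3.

[0] 8 ≡ 2·3 + 2 (base 3). Lift 4: 10. −1: 9.
[1] 9 ≡ 2·4 + 1 (base 4). Lift 5: 11. −1: 10.
[2] 10 ≡ 2·5 (base 5). Lift 6: 12. −1: 11.
[3] 11 ≡ 6 + 5 (base 6). Lift 7: 12. −1: 11.

11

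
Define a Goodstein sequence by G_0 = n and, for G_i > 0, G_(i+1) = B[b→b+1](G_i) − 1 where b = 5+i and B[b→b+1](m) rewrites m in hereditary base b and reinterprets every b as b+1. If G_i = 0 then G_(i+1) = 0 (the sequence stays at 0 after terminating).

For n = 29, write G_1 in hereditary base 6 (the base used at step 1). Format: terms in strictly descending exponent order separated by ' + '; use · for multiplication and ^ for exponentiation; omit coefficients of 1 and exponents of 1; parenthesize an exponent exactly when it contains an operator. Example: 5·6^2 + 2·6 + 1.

6^2 + 3

29 —HB5→ 5^2 + 4 —bump→ 6^2 + 4 = 40 —(−1)→ 39
39 —HB6→ 6^2 + 3 —bump→ 7^2 + 3 = 52 —(−1)→ 51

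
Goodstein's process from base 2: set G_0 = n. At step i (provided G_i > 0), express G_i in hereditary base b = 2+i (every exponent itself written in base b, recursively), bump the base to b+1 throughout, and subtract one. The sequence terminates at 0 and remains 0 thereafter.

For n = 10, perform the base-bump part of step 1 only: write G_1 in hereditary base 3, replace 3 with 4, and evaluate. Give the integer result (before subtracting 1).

i=0: 10 = 2^(2 + 1) + 2 (b=2); 2→3: 3^(3 + 1) + 3 = 84; 84−1 = 83
i=1: 83 = 3^(3 + 1) + 2 (b=3); 3→4: 4^(4 + 1) + 2 = 1026; 1026−1 = 1025

1026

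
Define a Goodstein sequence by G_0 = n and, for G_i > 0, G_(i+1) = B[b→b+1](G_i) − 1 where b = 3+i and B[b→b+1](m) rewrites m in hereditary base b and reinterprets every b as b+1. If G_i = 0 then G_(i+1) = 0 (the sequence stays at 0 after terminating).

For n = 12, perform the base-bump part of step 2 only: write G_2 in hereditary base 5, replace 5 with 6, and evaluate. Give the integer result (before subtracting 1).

38

(0) 12|_3 = 3^2 + 3 ↦ 4^2 + 4|_4 = 20 ⇒ 19
(1) 19|_4 = 4^2 + 3 ↦ 5^2 + 3|_5 = 28 ⇒ 27
(2) 27|_5 = 5^2 + 2 ↦ 6^2 + 2|_6 = 38 ⇒ 37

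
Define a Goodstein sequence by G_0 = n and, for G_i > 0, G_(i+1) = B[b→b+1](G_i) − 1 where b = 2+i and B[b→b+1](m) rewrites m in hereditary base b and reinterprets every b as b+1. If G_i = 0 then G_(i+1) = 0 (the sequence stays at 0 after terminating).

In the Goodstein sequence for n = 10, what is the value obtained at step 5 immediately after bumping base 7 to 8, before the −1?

i=0: 10 = 2^(2 + 1) + 2 (b=2); 2→3: 3^(3 + 1) + 3 = 84; 84−1 = 83
i=1: 83 = 3^(3 + 1) + 2 (b=3); 3→4: 4^(4 + 1) + 2 = 1026; 1026−1 = 1025
i=2: 1025 = 4^(4 + 1) + 1 (b=4); 4→5: 5^(5 + 1) + 1 = 15626; 15626−1 = 15625
i=3: 15625 = 5^(5 + 1) (b=5); 5→6: 6^(6 + 1) = 279936; 279936−1 = 279935
i=4: 279935 = 5·6^6 + 5·6^5 + 5·6^4 + 5·6^3 + 5·6^2 + 5·6 + 5 (b=6); 6→7: 5·7^7 + 5·7^5 + 5·7^4 + 5·7^3 + 5·7^2 + 5·7 + 5 = 4215755; 4215755−1 = 4215754
i=5: 4215754 = 5·7^7 + 5·7^5 + 5·7^4 + 5·7^3 + 5·7^2 + 5·7 + 4 (b=7); 7→8: 5·8^8 + 5·8^5 + 5·8^4 + 5·8^3 + 5·8^2 + 5·8 + 4 = 84073324; 84073324−1 = 84073323

84073324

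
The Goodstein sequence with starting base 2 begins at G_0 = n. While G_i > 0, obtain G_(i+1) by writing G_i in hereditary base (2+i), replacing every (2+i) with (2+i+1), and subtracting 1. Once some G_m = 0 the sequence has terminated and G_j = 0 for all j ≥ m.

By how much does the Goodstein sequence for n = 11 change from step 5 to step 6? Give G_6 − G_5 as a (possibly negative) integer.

(0) 11|_2 = 2^(2 + 1) + 2 + 1 ↦ 3^(3 + 1) + 3 + 1|_3 = 85 ⇒ 84
(1) 84|_3 = 3^(3 + 1) + 3 ↦ 4^(4 + 1) + 4|_4 = 1028 ⇒ 1027
(2) 1027|_4 = 4^(4 + 1) + 3 ↦ 5^(5 + 1) + 3|_5 = 15628 ⇒ 15627
(3) 15627|_5 = 5^(5 + 1) + 2 ↦ 6^(6 + 1) + 2|_6 = 279938 ⇒ 279937
(4) 279937|_6 = 6^(6 + 1) + 1 ↦ 7^(7 + 1) + 1|_7 = 5764802 ⇒ 5764801
(5) 5764801|_7 = 7^(7 + 1) ↦ 8^(8 + 1)|_8 = 134217728 ⇒ 134217727

128452926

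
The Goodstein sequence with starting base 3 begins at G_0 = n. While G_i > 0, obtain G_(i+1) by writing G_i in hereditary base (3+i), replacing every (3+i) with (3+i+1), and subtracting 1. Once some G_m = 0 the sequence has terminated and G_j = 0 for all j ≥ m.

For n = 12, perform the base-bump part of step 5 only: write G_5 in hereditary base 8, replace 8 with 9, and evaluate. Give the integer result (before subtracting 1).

[0] 12 ≡ 3^2 + 3 (base 3). Lift 4: 20. −1: 19.
[1] 19 ≡ 4^2 + 3 (base 4). Lift 5: 28. −1: 27.
[2] 27 ≡ 5^2 + 2 (base 5). Lift 6: 38. −1: 37.
[3] 37 ≡ 6^2 + 1 (base 6). Lift 7: 50. −1: 49.
[4] 49 ≡ 7^2 (base 7). Lift 8: 64. −1: 63.
[5] 63 ≡ 7·8 + 7 (base 8). Lift 9: 70. −1: 69.

70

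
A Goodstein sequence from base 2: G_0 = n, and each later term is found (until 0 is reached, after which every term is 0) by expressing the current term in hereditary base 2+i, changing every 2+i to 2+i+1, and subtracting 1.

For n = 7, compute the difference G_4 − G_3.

G_0=7  [base 2] 2^2 + 2 + 1  →[2↦3]→  3^3 + 3 + 1 = 31  −1 ⇒ G_1=30
G_1=30  [base 3] 3^3 + 3  →[3↦4]→  4^4 + 4 = 260  −1 ⇒ G_2=259
G_2=259  [base 4] 4^4 + 3  →[4↦5]→  5^5 + 3 = 3128  −1 ⇒ G_3=3127
G_3=3127  [base 5] 5^5 + 2  →[5↦6]→  6^6 + 2 = 46658  −1 ⇒ G_4=46657

43530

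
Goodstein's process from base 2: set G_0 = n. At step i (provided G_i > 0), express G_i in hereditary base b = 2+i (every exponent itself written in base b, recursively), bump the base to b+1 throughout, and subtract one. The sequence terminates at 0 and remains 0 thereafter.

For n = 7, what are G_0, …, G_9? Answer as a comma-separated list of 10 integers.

7, 30, 259, 3127, 46657, 823543, 16777215, 37665879, 77777775, 150051213

(0) 7|_2 = 2^2 + 2 + 1 ↦ 3^3 + 3 + 1|_3 = 31 ⇒ 30
(1) 30|_3 = 3^3 + 3 ↦ 4^4 + 4|_4 = 260 ⇒ 259
(2) 259|_4 = 4^4 + 3 ↦ 5^5 + 3|_5 = 3128 ⇒ 3127
(3) 3127|_5 = 5^5 + 2 ↦ 6^6 + 2|_6 = 46658 ⇒ 46657
(4) 46657|_6 = 6^6 + 1 ↦ 7^7 + 1|_7 = 823544 ⇒ 823543
(5) 823543|_7 = 7^7 ↦ 8^8|_8 = 16777216 ⇒ 16777215
(6) 16777215|_8 = 7·8^7 + 7·8^6 + 7·8^5 + 7·8^4 + 7·8^3 + 7·8^2 + 7·8 + 7 ↦ 7·9^7 + 7·9^6 + 7·9^5 + 7·9^4 + 7·9^3 + 7·9^2 + 7·9 + 7|_9 = 37665880 ⇒ 37665879
(7) 37665879|_9 = 7·9^7 + 7·9^6 + 7·9^5 + 7·9^4 + 7·9^3 + 7·9^2 + 7·9 + 6 ↦ 7·10^7 + 7·10^6 + 7·10^5 + 7·10^4 + 7·10^3 + 7·10^2 + 7·10 + 6|_10 = 77777776 ⇒ 77777775
(8) 77777775|_10 = 7·10^7 + 7·10^6 + 7·10^5 + 7·10^4 + 7·10^3 + 7·10^2 + 7·10 + 5 ↦ 7·11^7 + 7·11^6 + 7·11^5 + 7·11^4 + 7·11^3 + 7·11^2 + 7·11 + 5|_11 = 150051214 ⇒ 150051213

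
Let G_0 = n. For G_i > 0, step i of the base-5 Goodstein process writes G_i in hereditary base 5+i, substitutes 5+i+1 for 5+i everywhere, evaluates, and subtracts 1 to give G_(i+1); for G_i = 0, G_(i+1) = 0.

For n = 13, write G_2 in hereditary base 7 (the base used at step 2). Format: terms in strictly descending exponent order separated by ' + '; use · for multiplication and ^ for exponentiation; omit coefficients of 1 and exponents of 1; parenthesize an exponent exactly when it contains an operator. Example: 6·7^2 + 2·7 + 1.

2·7 + 1

(0) 13|_5 = 2·5 + 3 ↦ 2·6 + 3|_6 = 15 ⇒ 14
(1) 14|_6 = 2·6 + 2 ↦ 2·7 + 2|_7 = 16 ⇒ 15
(2) 15|_7 = 2·7 + 1 ↦ 2·8 + 1|_8 = 17 ⇒ 16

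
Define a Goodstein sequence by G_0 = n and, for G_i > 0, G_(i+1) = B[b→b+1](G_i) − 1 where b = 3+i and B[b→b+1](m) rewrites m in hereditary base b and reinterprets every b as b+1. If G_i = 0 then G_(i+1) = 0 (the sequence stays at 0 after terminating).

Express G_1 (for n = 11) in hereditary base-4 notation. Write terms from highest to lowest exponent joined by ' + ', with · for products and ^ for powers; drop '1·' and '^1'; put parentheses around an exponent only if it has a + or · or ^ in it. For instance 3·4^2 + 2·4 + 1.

[0] 11 ≡ 3^2 + 2 (base 3). Lift 4: 18. −1: 17.
[1] 17 ≡ 4^2 + 1 (base 4). Lift 5: 26. −1: 25.

4^2 + 1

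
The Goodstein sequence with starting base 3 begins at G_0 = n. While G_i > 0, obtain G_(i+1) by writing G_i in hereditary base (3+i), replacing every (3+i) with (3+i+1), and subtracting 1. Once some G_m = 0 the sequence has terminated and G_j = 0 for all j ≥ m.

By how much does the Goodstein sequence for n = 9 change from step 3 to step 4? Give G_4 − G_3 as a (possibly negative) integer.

i=0: 9 = 3^2 (b=3); 3→4: 4^2 = 16; 16−1 = 15
i=1: 15 = 3·4 + 3 (b=4); 4→5: 3·5 + 3 = 18; 18−1 = 17
i=2: 17 = 3·5 + 2 (b=5); 5→6: 3·6 + 2 = 20; 20−1 = 19
i=3: 19 = 3·6 + 1 (b=6); 6→7: 3·7 + 1 = 22; 22−1 = 21

2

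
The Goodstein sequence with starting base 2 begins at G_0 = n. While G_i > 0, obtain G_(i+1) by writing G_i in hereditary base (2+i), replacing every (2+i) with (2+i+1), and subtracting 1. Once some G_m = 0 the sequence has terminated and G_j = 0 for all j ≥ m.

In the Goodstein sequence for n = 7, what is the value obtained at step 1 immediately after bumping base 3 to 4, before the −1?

G_0 = 7. HB_2(7) = 2^2 + 2 + 1. Bump = 31. G_1 = 30.
G_1 = 30. HB_3(30) = 3^3 + 3. Bump = 260. G_2 = 259.

260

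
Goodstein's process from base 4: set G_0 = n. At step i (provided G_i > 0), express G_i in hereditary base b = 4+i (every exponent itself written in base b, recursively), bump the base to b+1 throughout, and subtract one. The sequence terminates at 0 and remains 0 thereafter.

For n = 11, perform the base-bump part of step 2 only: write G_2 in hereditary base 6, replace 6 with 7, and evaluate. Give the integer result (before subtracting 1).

15

(0) 11|_4 = 2·4 + 3 ↦ 2·5 + 3|_5 = 13 ⇒ 12
(1) 12|_5 = 2·5 + 2 ↦ 2·6 + 2|_6 = 14 ⇒ 13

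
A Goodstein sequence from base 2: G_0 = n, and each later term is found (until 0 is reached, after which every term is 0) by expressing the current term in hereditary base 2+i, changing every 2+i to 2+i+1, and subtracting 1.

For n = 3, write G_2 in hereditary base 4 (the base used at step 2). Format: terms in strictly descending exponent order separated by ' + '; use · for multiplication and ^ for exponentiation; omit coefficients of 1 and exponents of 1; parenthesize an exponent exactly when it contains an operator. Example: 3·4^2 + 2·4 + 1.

G_0 = 3. HB_2(3) = 2 + 1. Bump = 4. G_1 = 3.
G_1 = 3. HB_3(3) = 3. Bump = 4. G_2 = 3.
G_2 = 3. HB_4(3) = 3. Bump = 3. G_3 = 2.

3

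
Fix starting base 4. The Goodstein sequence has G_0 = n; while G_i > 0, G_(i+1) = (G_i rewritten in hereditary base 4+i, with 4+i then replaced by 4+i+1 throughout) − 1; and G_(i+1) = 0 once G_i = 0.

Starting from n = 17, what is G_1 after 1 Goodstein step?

25

17 —HB4→ 4^2 + 1 —bump→ 5^2 + 1 = 26 —(−1)→ 25
25 —HB5→ 5^2 —bump→ 6^2 = 36 —(−1)→ 35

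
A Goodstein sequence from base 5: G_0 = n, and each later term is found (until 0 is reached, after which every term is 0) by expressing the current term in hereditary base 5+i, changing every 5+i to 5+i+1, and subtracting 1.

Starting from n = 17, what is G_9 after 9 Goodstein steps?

29

G_0 = 17. HB_5(17) = 3·5 + 2. Bump = 20. G_1 = 19.
G_1 = 19. HB_6(19) = 3·6 + 1. Bump = 22. G_2 = 21.
G_2 = 21. HB_7(21) = 3·7. Bump = 24. G_3 = 23.
G_3 = 23. HB_8(23) = 2·8 + 7. Bump = 25. G_4 = 24.
G_4 = 24. HB_9(24) = 2·9 + 6. Bump = 26. G_5 = 25.
G_5 = 25. HB_10(25) = 2·10 + 5. Bump = 27. G_6 = 26.
G_6 = 26. HB_11(26) = 2·11 + 4. Bump = 28. G_7 = 27.
G_7 = 27. HB_12(27) = 2·12 + 3. Bump = 29. G_8 = 28.
G_8 = 28. HB_13(28) = 2·13 + 2. Bump = 30. G_9 = 29.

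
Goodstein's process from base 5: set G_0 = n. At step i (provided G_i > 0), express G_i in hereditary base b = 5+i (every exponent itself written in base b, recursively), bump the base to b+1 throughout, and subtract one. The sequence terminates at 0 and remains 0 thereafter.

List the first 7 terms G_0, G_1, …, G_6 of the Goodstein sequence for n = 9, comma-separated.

9 —HB5→ 5 + 4 —bump→ 6 + 4 = 10 —(−1)→ 9
9 —HB6→ 6 + 3 —bump→ 7 + 3 = 10 —(−1)→ 9
9 —HB7→ 7 + 2 —bump→ 8 + 2 = 10 —(−1)→ 9
9 —HB8→ 8 + 1 —bump→ 9 + 1 = 10 —(−1)→ 9
9 —HB9→ 9 —bump→ 10 = 10 —(−1)→ 9
9 —HB10→ 9 —bump→ 9 = 9 —(−1)→ 8

9, 9, 9, 9, 9, 9, 8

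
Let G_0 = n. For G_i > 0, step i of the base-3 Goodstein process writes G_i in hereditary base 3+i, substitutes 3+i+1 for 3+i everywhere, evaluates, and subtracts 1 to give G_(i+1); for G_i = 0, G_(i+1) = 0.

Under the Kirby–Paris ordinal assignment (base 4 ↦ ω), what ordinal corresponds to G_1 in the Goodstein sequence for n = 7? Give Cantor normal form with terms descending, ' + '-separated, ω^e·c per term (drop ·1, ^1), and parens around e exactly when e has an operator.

(0) 7|_3 = 2·3 + 1 ↦ 2·4 + 1|_4 = 9 ⇒ 8
(1) 8|_4 = 2·4 ↦ 2·5|_5 = 10 ⇒ 9

ω·2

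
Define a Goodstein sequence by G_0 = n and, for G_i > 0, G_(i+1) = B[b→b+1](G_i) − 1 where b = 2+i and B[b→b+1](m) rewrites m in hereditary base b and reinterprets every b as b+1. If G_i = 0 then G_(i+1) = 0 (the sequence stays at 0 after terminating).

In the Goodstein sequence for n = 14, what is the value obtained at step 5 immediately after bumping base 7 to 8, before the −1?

134404972

base 2: 14 = 2^(2 + 1) + 2^2 + 2; at 3: 3^(3 + 1) + 3^3 + 3 = 111; next = 110
base 3: 110 = 3^(3 + 1) + 3^3 + 2; at 4: 4^(4 + 1) + 4^4 + 2 = 1282; next = 1281
base 4: 1281 = 4^(4 + 1) + 4^4 + 1; at 5: 5^(5 + 1) + 5^5 + 1 = 18751; next = 18750
base 5: 18750 = 5^(5 + 1) + 5^5; at 6: 6^(6 + 1) + 6^6 = 326592; next = 326591
base 6: 326591 = 6^(6 + 1) + 5·6^5 + 5·6^4 + 5·6^3 + 5·6^2 + 5·6 + 5; at 7: 7^(7 + 1) + 5·7^5 + 5·7^4 + 5·7^3 + 5·7^2 + 5·7 + 5 = 5862841; next = 5862840
base 7: 5862840 = 7^(7 + 1) + 5·7^5 + 5·7^4 + 5·7^3 + 5·7^2 + 5·7 + 4; at 8: 8^(8 + 1) + 5·8^5 + 5·8^4 + 5·8^3 + 5·8^2 + 5·8 + 4 = 134404972; next = 134404971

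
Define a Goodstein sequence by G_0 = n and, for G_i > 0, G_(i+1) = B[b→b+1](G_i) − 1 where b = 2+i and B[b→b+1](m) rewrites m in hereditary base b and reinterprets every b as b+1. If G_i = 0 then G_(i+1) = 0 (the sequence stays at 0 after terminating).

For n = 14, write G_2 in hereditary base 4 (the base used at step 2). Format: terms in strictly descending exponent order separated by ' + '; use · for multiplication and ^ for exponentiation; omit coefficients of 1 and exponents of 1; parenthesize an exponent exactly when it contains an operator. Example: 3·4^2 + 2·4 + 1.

4^(4 + 1) + 4^4 + 1

(0) 14|_2 = 2^(2 + 1) + 2^2 + 2 ↦ 3^(3 + 1) + 3^3 + 3|_3 = 111 ⇒ 110
(1) 110|_3 = 3^(3 + 1) + 3^3 + 2 ↦ 4^(4 + 1) + 4^4 + 2|_4 = 1282 ⇒ 1281
(2) 1281|_4 = 4^(4 + 1) + 4^4 + 1 ↦ 5^(5 + 1) + 5^5 + 1|_5 = 18751 ⇒ 18750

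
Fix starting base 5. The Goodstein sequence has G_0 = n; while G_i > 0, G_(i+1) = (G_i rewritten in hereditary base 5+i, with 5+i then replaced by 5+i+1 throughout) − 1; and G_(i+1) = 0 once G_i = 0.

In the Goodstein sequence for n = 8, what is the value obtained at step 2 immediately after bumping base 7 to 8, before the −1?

[0] 8 ≡ 5 + 3 (base 5). Lift 6: 9. −1: 8.
[1] 8 ≡ 6 + 2 (base 6). Lift 7: 9. −1: 8.

9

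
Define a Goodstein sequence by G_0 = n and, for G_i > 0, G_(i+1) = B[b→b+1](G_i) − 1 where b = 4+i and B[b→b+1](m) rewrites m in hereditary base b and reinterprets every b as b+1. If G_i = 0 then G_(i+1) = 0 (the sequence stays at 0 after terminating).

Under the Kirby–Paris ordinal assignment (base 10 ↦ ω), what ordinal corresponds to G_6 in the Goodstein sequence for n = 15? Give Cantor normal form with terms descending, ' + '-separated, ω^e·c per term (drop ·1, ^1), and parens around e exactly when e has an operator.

base 4: 15 = 3·4 + 3; at 5: 3·5 + 3 = 18; next = 17
base 5: 17 = 3·5 + 2; at 6: 3·6 + 2 = 20; next = 19
base 6: 19 = 3·6 + 1; at 7: 3·7 + 1 = 22; next = 21
base 7: 21 = 3·7; at 8: 3·8 = 24; next = 23
base 8: 23 = 2·8 + 7; at 9: 2·9 + 7 = 25; next = 24
base 9: 24 = 2·9 + 6; at 10: 2·10 + 6 = 26; next = 25

ω·2 + 5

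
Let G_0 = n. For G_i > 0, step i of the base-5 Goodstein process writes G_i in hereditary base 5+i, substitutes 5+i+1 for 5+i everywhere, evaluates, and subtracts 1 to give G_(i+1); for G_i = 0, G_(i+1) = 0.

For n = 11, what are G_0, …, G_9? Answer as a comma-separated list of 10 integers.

[0] 11 ≡ 2·5 + 1 (base 5). Lift 6: 13. −1: 12.
[1] 12 ≡ 2·6 (base 6). Lift 7: 14. −1: 13.
[2] 13 ≡ 7 + 6 (base 7). Lift 8: 14. −1: 13.
[3] 13 ≡ 8 + 5 (base 8). Lift 9: 14. −1: 13.
[4] 13 ≡ 9 + 4 (base 9). Lift 10: 14. −1: 13.
[5] 13 ≡ 10 + 3 (base 10). Lift 11: 14. −1: 13.
[6] 13 ≡ 11 + 2 (base 11). Lift 12: 14. −1: 13.
[7] 13 ≡ 12 + 1 (base 12). Lift 13: 14. −1: 13.
[8] 13 ≡ 13 (base 13). Lift 14: 14. −1: 13.

11, 12, 13, 13, 13, 13, 13, 13, 13, 13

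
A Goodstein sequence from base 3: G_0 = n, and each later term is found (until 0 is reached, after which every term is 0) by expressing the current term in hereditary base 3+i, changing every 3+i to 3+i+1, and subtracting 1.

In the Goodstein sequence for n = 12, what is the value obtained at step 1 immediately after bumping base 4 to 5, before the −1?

G_0=12  [base 3] 3^2 + 3  →[3↦4]→  4^2 + 4 = 20  −1 ⇒ G_1=19
G_1=19  [base 4] 4^2 + 3  →[4↦5]→  5^2 + 3 = 28  −1 ⇒ G_2=27

28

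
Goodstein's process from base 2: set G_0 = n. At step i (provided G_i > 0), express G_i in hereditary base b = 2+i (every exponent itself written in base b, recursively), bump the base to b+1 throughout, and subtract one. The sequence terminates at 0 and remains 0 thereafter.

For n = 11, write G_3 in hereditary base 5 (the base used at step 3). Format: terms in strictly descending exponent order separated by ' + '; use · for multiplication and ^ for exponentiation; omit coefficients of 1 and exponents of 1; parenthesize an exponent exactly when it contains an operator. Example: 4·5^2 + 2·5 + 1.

5^(5 + 1) + 2

(0) 11|_2 = 2^(2 + 1) + 2 + 1 ↦ 3^(3 + 1) + 3 + 1|_3 = 85 ⇒ 84
(1) 84|_3 = 3^(3 + 1) + 3 ↦ 4^(4 + 1) + 4|_4 = 1028 ⇒ 1027
(2) 1027|_4 = 4^(4 + 1) + 3 ↦ 5^(5 + 1) + 3|_5 = 15628 ⇒ 15627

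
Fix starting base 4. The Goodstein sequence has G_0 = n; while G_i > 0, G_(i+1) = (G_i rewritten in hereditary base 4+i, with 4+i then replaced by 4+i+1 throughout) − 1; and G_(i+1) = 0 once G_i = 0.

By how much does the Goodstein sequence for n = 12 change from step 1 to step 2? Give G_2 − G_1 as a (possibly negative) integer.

1

(0) 12|_4 = 3·4 ↦ 3·5|_5 = 15 ⇒ 14
(1) 14|_5 = 2·5 + 4 ↦ 2·6 + 4|_6 = 16 ⇒ 15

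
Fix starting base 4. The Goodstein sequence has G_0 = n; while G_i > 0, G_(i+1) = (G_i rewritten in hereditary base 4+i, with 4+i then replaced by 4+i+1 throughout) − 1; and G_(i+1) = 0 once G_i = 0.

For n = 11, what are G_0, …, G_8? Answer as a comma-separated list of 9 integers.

base 4: 11 = 2·4 + 3; at 5: 2·5 + 3 = 13; next = 12
base 5: 12 = 2·5 + 2; at 6: 2·6 + 2 = 14; next = 13
base 6: 13 = 2·6 + 1; at 7: 2·7 + 1 = 15; next = 14
base 7: 14 = 2·7; at 8: 2·8 = 16; next = 15
base 8: 15 = 8 + 7; at 9: 9 + 7 = 16; next = 15
base 9: 15 = 9 + 6; at 10: 10 + 6 = 16; next = 15
base 10: 15 = 10 + 5; at 11: 11 + 5 = 16; next = 15
base 11: 15 = 11 + 4; at 12: 12 + 4 = 16; next = 15

11, 12, 13, 14, 15, 15, 15, 15, 15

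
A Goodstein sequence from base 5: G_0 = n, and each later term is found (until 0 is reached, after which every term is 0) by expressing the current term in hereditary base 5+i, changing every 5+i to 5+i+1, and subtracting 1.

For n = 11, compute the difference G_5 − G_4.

0

[0] 11 ≡ 2·5 + 1 (base 5). Lift 6: 13. −1: 12.
[1] 12 ≡ 2·6 (base 6). Lift 7: 14. −1: 13.
[2] 13 ≡ 7 + 6 (base 7). Lift 8: 14. −1: 13.
[3] 13 ≡ 8 + 5 (base 8). Lift 9: 14. −1: 13.
[4] 13 ≡ 9 + 4 (base 9). Lift 10: 14. −1: 13.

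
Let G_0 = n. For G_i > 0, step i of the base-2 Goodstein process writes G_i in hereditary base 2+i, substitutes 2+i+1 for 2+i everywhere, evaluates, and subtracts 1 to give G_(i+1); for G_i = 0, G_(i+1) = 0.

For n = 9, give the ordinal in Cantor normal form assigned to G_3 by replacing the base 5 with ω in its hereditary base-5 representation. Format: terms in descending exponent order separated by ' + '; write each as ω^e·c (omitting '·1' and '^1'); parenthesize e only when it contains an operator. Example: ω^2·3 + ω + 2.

ω^ω·3 + ω^3·3 + ω^2·3 + ω·3 + 2

G_0=9  [base 2] 2^(2 + 1) + 1  →[2↦3]→  3^(3 + 1) + 1 = 82  −1 ⇒ G_1=81
G_1=81  [base 3] 3^(3 + 1)  →[3↦4]→  4^(4 + 1) = 1024  −1 ⇒ G_2=1023
G_2=1023  [base 4] 3·4^4 + 3·4^3 + 3·4^2 + 3·4 + 3  →[4↦5]→  3·5^5 + 3·5^3 + 3·5^2 + 3·5 + 3 = 9843  −1 ⇒ G_3=9842
G_3=9842  [base 5] 3·5^5 + 3·5^3 + 3·5^2 + 3·5 + 2  →[5↦6]→  3·6^6 + 3·6^3 + 3·6^2 + 3·6 + 2 = 140744  −1 ⇒ G_4=140743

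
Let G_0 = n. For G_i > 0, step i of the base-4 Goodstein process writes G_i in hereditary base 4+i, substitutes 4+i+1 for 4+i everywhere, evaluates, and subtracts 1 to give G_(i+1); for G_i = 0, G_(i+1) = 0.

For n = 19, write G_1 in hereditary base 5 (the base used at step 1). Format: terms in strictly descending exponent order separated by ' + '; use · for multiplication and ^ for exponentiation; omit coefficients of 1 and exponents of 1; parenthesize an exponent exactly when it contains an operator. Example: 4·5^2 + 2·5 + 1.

5^2 + 2

i=0: 19 = 4^2 + 3 (b=4); 4→5: 5^2 + 3 = 28; 28−1 = 27
i=1: 27 = 5^2 + 2 (b=5); 5→6: 6^2 + 2 = 38; 38−1 = 37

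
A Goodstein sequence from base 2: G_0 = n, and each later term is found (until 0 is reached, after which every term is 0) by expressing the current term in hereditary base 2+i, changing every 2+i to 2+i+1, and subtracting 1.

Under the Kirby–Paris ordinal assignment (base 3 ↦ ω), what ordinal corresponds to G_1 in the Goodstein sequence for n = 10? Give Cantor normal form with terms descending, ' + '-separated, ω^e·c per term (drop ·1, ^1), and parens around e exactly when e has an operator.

[0] 10 ≡ 2^(2 + 1) + 2 (base 2). Lift 3: 84. −1: 83.
[1] 83 ≡ 3^(3 + 1) + 2 (base 3). Lift 4: 1026. −1: 1025.

ω^(ω + 1) + 2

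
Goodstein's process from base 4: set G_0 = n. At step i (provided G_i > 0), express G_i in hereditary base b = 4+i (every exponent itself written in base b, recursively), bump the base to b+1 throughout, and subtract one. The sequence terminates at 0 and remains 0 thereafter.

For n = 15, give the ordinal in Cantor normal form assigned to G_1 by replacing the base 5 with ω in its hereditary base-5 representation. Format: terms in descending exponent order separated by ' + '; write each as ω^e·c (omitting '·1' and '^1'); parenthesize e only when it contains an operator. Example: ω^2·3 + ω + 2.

ω·3 + 2

step 0: 15 = 3·4 + 3; sub 5 for 4: 3·5 + 3; = 18; G_1 = 18−1 = 17
step 1: 17 = 3·5 + 2; sub 6 for 5: 3·6 + 2; = 20; G_2 = 20−1 = 19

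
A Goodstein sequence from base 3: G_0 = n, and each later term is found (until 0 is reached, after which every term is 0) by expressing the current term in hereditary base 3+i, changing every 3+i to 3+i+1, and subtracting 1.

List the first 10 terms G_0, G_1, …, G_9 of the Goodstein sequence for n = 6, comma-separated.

step 0: 6 = 2·3; sub 4 for 3: 2·4; = 8; G_1 = 8−1 = 7
step 1: 7 = 4 + 3; sub 5 for 4: 5 + 3; = 8; G_2 = 8−1 = 7
step 2: 7 = 5 + 2; sub 6 for 5: 6 + 2; = 8; G_3 = 8−1 = 7
step 3: 7 = 6 + 1; sub 7 for 6: 7 + 1; = 8; G_4 = 8−1 = 7
step 4: 7 = 7; sub 8 for 7: 8; = 8; G_5 = 8−1 = 7
step 5: 7 = 7; sub 9 for 8: 7; = 7; G_6 = 7−1 = 6
step 6: 6 = 6; sub 10 for 9: 6; = 6; G_7 = 6−1 = 5
step 7: 5 = 5; sub 11 for 10: 5; = 5; G_8 = 5−1 = 4
step 8: 4 = 4; sub 12 for 11: 4; = 4; G_9 = 4−1 = 3

6, 7, 7, 7, 7, 7, 6, 5, 4, 3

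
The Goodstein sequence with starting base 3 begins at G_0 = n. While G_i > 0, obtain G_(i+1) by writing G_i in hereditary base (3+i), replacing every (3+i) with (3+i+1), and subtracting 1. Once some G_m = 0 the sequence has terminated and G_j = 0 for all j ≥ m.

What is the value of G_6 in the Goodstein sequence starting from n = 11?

47

11 —HB3→ 3^2 + 2 —bump→ 4^2 + 2 = 18 —(−1)→ 17
17 —HB4→ 4^2 + 1 —bump→ 5^2 + 1 = 26 —(−1)→ 25
25 —HB5→ 5^2 —bump→ 6^2 = 36 —(−1)→ 35
35 —HB6→ 5·6 + 5 —bump→ 5·7 + 5 = 40 —(−1)→ 39
39 —HB7→ 5·7 + 4 —bump→ 5·8 + 4 = 44 —(−1)→ 43
43 —HB8→ 5·8 + 3 —bump→ 5·9 + 3 = 48 —(−1)→ 47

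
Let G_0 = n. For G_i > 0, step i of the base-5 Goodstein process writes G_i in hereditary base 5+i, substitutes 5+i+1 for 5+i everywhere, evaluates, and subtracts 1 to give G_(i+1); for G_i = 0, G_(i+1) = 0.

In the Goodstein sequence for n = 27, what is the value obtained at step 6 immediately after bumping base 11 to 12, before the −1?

i=0: 27 = 5^2 + 2 (b=5); 5→6: 6^2 + 2 = 38; 38−1 = 37
i=1: 37 = 6^2 + 1 (b=6); 6→7: 7^2 + 1 = 50; 50−1 = 49
i=2: 49 = 7^2 (b=7); 7→8: 8^2 = 64; 64−1 = 63
i=3: 63 = 7·8 + 7 (b=8); 8→9: 7·9 + 7 = 70; 70−1 = 69
i=4: 69 = 7·9 + 6 (b=9); 9→10: 7·10 + 6 = 76; 76−1 = 75
i=5: 75 = 7·10 + 5 (b=10); 10→11: 7·11 + 5 = 82; 82−1 = 81
i=6: 81 = 7·11 + 4 (b=11); 11→12: 7·12 + 4 = 88; 88−1 = 87

88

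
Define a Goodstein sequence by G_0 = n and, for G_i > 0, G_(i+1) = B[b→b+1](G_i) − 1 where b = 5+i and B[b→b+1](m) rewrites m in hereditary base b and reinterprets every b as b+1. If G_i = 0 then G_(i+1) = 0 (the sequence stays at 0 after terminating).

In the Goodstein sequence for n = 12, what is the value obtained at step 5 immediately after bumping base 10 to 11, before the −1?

16

i=0: 12 = 2·5 + 2 (b=5); 5→6: 2·6 + 2 = 14; 14−1 = 13
i=1: 13 = 2·6 + 1 (b=6); 6→7: 2·7 + 1 = 15; 15−1 = 14
i=2: 14 = 2·7 (b=7); 7→8: 2·8 = 16; 16−1 = 15
i=3: 15 = 8 + 7 (b=8); 8→9: 9 + 7 = 16; 16−1 = 15
i=4: 15 = 9 + 6 (b=9); 9→10: 10 + 6 = 16; 16−1 = 15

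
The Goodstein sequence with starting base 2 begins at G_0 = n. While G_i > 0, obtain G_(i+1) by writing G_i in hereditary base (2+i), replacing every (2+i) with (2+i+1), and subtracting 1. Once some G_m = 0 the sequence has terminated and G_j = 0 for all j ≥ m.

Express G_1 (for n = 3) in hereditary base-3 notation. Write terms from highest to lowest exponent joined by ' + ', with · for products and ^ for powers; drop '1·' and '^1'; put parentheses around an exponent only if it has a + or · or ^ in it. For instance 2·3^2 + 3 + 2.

base 2: 3 = 2 + 1; at 3: 3 + 1 = 4; next = 3
base 3: 3 = 3; at 4: 4 = 4; next = 3

3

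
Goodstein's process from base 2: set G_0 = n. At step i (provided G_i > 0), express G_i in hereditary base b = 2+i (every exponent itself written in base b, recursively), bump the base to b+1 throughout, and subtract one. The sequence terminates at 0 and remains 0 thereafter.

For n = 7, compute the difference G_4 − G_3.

[0] 7 ≡ 2^2 + 2 + 1 (base 2). Lift 3: 31. −1: 30.
[1] 30 ≡ 3^3 + 3 (base 3). Lift 4: 260. −1: 259.
[2] 259 ≡ 4^4 + 3 (base 4). Lift 5: 3128. −1: 3127.
[3] 3127 ≡ 5^5 + 2 (base 5). Lift 6: 46658. −1: 46657.

43530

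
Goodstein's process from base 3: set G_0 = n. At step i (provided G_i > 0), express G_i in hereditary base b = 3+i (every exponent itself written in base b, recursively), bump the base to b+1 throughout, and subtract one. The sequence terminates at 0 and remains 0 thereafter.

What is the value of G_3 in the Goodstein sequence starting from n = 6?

7

(0) 6|_3 = 2·3 ↦ 2·4|_4 = 8 ⇒ 7
(1) 7|_4 = 4 + 3 ↦ 5 + 3|_5 = 8 ⇒ 7
(2) 7|_5 = 5 + 2 ↦ 6 + 2|_6 = 8 ⇒ 7
(3) 7|_6 = 6 + 1 ↦ 7 + 1|_7 = 8 ⇒ 7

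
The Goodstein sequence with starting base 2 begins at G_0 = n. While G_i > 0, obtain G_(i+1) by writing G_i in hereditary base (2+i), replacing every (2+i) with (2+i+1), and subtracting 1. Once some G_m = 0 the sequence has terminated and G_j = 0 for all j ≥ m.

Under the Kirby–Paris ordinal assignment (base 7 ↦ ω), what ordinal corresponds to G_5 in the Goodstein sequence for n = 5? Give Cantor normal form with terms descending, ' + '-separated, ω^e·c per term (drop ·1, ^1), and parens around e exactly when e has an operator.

G_0 = 5. HB_2(5) = 2^2 + 1. Bump = 28. G_1 = 27.
G_1 = 27. HB_3(27) = 3^3. Bump = 256. G_2 = 255.
G_2 = 255. HB_4(255) = 3·4^3 + 3·4^2 + 3·4 + 3. Bump = 468. G_3 = 467.
G_3 = 467. HB_5(467) = 3·5^3 + 3·5^2 + 3·5 + 2. Bump = 776. G_4 = 775.
G_4 = 775. HB_6(775) = 3·6^3 + 3·6^2 + 3·6 + 1. Bump = 1198. G_5 = 1197.
G_5 = 1197. HB_7(1197) = 3·7^3 + 3·7^2 + 3·7. Bump = 1752. G_6 = 1751.

ω^3·3 + ω^2·3 + ω·3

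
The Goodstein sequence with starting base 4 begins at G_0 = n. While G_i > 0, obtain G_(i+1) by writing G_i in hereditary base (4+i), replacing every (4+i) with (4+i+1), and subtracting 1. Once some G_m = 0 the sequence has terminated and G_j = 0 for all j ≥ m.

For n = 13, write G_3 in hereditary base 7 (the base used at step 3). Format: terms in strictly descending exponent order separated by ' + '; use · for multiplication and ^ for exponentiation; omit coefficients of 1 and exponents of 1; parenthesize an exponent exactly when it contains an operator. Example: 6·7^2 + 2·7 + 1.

2·7 + 4

G_0=13  [base 4] 3·4 + 1  →[4↦5]→  3·5 + 1 = 16  −1 ⇒ G_1=15
G_1=15  [base 5] 3·5  →[5↦6]→  3·6 = 18  −1 ⇒ G_2=17
G_2=17  [base 6] 2·6 + 5  →[6↦7]→  2·7 + 5 = 19  −1 ⇒ G_3=18
G_3=18  [base 7] 2·7 + 4  →[7↦8]→  2·8 + 4 = 20  −1 ⇒ G_4=19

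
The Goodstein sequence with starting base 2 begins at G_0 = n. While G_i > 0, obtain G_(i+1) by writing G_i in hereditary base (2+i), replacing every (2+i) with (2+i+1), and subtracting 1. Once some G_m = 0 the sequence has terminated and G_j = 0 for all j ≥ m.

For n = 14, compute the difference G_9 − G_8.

base 2: 14 = 2^(2 + 1) + 2^2 + 2; at 3: 3^(3 + 1) + 3^3 + 3 = 111; next = 110
base 3: 110 = 3^(3 + 1) + 3^3 + 2; at 4: 4^(4 + 1) + 4^4 + 2 = 1282; next = 1281
base 4: 1281 = 4^(4 + 1) + 4^4 + 1; at 5: 5^(5 + 1) + 5^5 + 1 = 18751; next = 18750
base 5: 18750 = 5^(5 + 1) + 5^5; at 6: 6^(6 + 1) + 6^6 = 326592; next = 326591
base 6: 326591 = 6^(6 + 1) + 5·6^5 + 5·6^4 + 5·6^3 + 5·6^2 + 5·6 + 5; at 7: 7^(7 + 1) + 5·7^5 + 5·7^4 + 5·7^3 + 5·7^2 + 5·7 + 5 = 5862841; next = 5862840
base 7: 5862840 = 7^(7 + 1) + 5·7^5 + 5·7^4 + 5·7^3 + 5·7^2 + 5·7 + 4; at 8: 8^(8 + 1) + 5·8^5 + 5·8^4 + 5·8^3 + 5·8^2 + 5·8 + 4 = 134404972; next = 134404971
base 8: 134404971 = 8^(8 + 1) + 5·8^5 + 5·8^4 + 5·8^3 + 5·8^2 + 5·8 + 3; at 9: 9^(9 + 1) + 5·9^5 + 5·9^4 + 5·9^3 + 5·9^2 + 5·9 + 3 = 3487116549; next = 3487116548
base 9: 3487116548 = 9^(9 + 1) + 5·9^5 + 5·9^4 + 5·9^3 + 5·9^2 + 5·9 + 2; at 10: 10^(10 + 1) + 5·10^5 + 5·10^4 + 5·10^3 + 5·10^2 + 5·10 + 2 = 100000555552; next = 100000555551
base 10: 100000555551 = 10^(10 + 1) + 5·10^5 + 5·10^4 + 5·10^3 + 5·10^2 + 5·10 + 1; at 11: 11^(11 + 1) + 5·11^5 + 5·11^4 + 5·11^3 + 5·11^2 + 5·11 + 1 = 3138429262497; next = 3138429262496

3038428706945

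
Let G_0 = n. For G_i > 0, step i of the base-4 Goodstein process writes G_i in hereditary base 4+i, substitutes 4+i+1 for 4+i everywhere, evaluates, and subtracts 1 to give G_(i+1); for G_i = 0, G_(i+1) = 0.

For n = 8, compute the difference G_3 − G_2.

0

G_0 = 8. HB_4(8) = 2·4. Bump = 10. G_1 = 9.
G_1 = 9. HB_5(9) = 5 + 4. Bump = 10. G_2 = 9.
G_2 = 9. HB_6(9) = 6 + 3. Bump = 10. G_3 = 9.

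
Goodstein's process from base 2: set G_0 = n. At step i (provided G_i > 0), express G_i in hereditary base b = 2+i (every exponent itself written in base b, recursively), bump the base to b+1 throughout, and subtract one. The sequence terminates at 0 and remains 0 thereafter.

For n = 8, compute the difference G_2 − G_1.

473

base 2: 8 = 2^(2 + 1); at 3: 3^(3 + 1) = 81; next = 80
base 3: 80 = 2·3^3 + 2·3^2 + 2·3 + 2; at 4: 2·4^4 + 2·4^2 + 2·4 + 2 = 554; next = 553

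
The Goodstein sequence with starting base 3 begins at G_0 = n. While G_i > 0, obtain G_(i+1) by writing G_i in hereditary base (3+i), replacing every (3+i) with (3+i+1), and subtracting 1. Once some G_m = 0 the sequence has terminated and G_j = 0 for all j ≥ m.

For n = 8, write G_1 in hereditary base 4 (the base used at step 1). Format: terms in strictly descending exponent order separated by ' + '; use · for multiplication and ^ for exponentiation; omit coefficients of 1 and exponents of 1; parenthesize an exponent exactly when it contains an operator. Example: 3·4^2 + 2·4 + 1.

2·4 + 1

step 0: 8 = 2·3 + 2; sub 4 for 3: 2·4 + 2; = 10; G_1 = 10−1 = 9
step 1: 9 = 2·4 + 1; sub 5 for 4: 2·5 + 1; = 11; G_2 = 11−1 = 10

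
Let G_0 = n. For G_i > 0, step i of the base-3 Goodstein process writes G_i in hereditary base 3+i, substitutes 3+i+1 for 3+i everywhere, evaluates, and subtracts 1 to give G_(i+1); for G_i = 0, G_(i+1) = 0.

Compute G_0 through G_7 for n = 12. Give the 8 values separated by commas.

12, 19, 27, 37, 49, 63, 69, 75

(0) 12|_3 = 3^2 + 3 ↦ 4^2 + 4|_4 = 20 ⇒ 19
(1) 19|_4 = 4^2 + 3 ↦ 5^2 + 3|_5 = 28 ⇒ 27
(2) 27|_5 = 5^2 + 2 ↦ 6^2 + 2|_6 = 38 ⇒ 37
(3) 37|_6 = 6^2 + 1 ↦ 7^2 + 1|_7 = 50 ⇒ 49
(4) 49|_7 = 7^2 ↦ 8^2|_8 = 64 ⇒ 63
(5) 63|_8 = 7·8 + 7 ↦ 7·9 + 7|_9 = 70 ⇒ 69
(6) 69|_9 = 7·9 + 6 ↦ 7·10 + 6|_10 = 76 ⇒ 75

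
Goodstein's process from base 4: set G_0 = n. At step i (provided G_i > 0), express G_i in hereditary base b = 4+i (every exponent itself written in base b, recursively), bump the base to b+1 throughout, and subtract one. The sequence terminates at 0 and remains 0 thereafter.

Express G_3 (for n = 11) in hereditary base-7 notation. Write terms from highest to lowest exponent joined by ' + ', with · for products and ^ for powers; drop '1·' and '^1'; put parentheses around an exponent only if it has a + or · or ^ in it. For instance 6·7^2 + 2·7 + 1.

G_0=11  [base 4] 2·4 + 3  →[4↦5]→  2·5 + 3 = 13  −1 ⇒ G_1=12
G_1=12  [base 5] 2·5 + 2  →[5↦6]→  2·6 + 2 = 14  −1 ⇒ G_2=13
G_2=13  [base 6] 2·6 + 1  →[6↦7]→  2·7 + 1 = 15  −1 ⇒ G_3=14
G_3=14  [base 7] 2·7  →[7↦8]→  2·8 = 16  −1 ⇒ G_4=15

2·7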